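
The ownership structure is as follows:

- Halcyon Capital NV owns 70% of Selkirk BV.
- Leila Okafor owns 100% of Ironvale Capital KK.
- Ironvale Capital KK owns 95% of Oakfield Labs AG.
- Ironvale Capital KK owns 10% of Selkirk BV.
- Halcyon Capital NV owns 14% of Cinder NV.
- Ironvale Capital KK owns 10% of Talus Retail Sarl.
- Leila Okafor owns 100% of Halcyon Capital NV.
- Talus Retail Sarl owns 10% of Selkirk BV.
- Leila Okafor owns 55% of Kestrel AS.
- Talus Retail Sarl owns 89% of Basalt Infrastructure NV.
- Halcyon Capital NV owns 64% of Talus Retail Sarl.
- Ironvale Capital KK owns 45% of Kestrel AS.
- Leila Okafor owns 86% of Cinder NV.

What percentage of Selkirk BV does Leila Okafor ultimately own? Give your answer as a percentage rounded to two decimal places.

Leila reaches Selkirk along 4 paths.
Via Ironvale → Talus: 100% × 10% × 10% = 1%.
Via Halcyon → Talus: 100% × 64% × 10% = 6.4%.
Via Halcyon: 100% × 70% = 70%.
Via Ironvale: 100% × 10% = 10%.
Total: 1% + 6.4% + 70% + 10% = 87.4%.
Rounded: 87.40%.

87.40%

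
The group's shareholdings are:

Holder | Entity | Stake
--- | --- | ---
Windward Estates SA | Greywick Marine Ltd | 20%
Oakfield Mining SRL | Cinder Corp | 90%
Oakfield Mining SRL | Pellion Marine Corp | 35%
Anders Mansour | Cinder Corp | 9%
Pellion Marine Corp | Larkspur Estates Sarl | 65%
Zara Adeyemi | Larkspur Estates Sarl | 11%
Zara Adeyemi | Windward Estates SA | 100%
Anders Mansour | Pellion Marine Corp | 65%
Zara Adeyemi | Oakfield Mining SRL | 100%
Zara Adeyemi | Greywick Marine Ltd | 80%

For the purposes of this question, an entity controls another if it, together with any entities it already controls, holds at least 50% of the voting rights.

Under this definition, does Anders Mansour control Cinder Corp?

No

Anders holds 65% of Pellion, so Anders controls Pellion.
Pellion holds 65% of Larkspur, so Anders controls Larkspur.
In Cinder, Anders's side holds only 9%, not ≥ 50%.
So Anders does not control Cinder.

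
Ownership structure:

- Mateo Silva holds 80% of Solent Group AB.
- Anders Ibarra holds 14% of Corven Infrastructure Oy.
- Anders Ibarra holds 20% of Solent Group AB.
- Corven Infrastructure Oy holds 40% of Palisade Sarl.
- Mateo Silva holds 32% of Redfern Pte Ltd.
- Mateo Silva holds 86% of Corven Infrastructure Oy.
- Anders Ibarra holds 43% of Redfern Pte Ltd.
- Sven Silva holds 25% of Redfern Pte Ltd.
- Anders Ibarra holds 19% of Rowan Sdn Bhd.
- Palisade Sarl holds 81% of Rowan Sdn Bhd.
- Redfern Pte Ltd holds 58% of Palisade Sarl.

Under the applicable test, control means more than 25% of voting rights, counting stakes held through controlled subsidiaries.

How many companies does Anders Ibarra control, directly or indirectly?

3

Anders holds 43% of Redfern, so Anders controls Redfern.
Redfern holds 58% of Palisade, so Anders controls Palisade.
Palisade and Anders together hold 81% + 19% = 100% of Rowan, so Anders controls Rowan.
No other company's threshold is met.
Anders controls 3 companies.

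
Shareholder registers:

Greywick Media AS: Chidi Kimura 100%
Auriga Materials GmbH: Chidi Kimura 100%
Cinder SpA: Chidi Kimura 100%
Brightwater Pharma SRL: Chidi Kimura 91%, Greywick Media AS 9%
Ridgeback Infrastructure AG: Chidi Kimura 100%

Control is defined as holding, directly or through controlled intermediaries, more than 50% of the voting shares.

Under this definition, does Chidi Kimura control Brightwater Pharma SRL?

Yes

Chidi holds 100% of Greywick, so Chidi controls Greywick.
Chidi and Greywick together hold 91% + 9% = 100% of Brightwater, so Chidi controls Brightwater.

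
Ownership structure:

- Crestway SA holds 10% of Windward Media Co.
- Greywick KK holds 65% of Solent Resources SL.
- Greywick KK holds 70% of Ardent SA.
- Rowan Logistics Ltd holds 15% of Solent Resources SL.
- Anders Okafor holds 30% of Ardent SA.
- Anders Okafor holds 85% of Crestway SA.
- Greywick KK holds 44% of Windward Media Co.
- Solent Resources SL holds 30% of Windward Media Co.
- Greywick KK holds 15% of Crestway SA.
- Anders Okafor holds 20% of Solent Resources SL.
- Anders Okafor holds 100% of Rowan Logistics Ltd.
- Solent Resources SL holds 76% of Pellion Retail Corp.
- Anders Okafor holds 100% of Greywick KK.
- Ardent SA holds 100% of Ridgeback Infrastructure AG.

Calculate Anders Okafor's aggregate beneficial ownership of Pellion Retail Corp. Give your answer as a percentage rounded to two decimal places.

76.00%

Anders reaches Pellion along 3 paths.
Via Solent: 20% × 76% = 15.2%.
Via Rowan → Solent: 100% × 15% × 76% = 11.4%.
Via Greywick → Solent: 100% × 65% × 76% = 49.4%.
Total: 15.2% + 11.4% + 49.4% = 76%.
Rounded: 76.00%.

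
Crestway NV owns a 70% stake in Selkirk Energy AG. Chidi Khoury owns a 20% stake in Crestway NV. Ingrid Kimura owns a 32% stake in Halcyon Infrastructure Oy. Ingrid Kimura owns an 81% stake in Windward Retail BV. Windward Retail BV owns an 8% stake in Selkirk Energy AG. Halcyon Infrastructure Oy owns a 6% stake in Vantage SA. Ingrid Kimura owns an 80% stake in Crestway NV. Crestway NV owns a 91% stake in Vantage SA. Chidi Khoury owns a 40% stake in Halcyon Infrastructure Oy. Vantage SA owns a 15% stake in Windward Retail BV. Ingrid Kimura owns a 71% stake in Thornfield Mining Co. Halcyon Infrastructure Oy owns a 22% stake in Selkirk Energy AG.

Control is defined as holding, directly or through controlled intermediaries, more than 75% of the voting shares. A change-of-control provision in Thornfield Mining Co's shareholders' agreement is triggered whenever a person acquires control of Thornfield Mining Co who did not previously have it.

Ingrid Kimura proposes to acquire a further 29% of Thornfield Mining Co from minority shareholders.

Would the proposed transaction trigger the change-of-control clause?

Yes

The purchase changes only Ingrid's holdings, so Ingrid is the only person who could newly come to control Thornfield.
Ingrid holds 80% of Crestway, so Ingrid controls Crestway.
Crestway holds 91% of Vantage, so Ingrid controls Vantage.
Vantage and Ingrid together hold 15% + 81% = 96% of Windward, so Ingrid controls Windward.
Crestway and Windward together hold 70% + 8% = 78% of Selkirk, so Ingrid controls Selkirk.
In Thornfield, Ingrid's side holds only 71%, not > 75%.
So before the transaction, Ingrid does not control Thornfield.
After the purchase, Ingrid's direct stake in Thornfield rises to 71% + 29% = 100%.
Ingrid holds 100% of Thornfield, so Ingrid controls Thornfield.
Ingrid did not control Thornfield before and does after, so the clause is triggered.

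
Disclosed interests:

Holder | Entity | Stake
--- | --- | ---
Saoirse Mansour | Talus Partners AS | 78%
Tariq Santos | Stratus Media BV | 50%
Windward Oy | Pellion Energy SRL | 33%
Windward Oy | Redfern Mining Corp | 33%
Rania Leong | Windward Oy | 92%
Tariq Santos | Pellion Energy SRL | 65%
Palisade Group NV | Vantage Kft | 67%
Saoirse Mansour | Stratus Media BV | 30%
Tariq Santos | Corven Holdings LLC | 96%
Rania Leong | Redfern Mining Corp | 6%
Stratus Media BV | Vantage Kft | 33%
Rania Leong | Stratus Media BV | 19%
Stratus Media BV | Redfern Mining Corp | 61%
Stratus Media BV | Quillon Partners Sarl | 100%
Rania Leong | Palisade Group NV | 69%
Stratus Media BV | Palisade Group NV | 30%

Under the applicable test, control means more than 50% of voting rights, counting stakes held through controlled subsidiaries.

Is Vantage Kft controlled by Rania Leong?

Rania holds 69% of Palisade, so Rania controls Palisade.
Palisade holds 67% of Vantage, so Rania controls Vantage.

Yes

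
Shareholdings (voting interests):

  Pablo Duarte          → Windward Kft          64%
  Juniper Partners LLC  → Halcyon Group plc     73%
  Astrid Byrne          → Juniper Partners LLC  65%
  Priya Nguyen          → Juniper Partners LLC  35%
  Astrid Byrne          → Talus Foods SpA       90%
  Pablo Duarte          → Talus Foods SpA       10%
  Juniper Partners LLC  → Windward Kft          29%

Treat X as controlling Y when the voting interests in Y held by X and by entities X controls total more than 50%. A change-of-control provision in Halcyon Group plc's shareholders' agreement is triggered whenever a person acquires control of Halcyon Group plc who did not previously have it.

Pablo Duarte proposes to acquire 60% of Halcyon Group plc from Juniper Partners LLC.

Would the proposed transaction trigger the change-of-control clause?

Yes

The purchase adds only to Pablo's holdings (Juniper's stake shrinks), so Pablo is the only person who could newly come to control Halcyon.
Pablo holds 64% of Windward, so Pablo controls Windward.
Neither Pablo nor any entity Pablo controls holds any voting interest in Halcyon.
So before the transaction, Pablo does not control Halcyon.
After the purchase, Pablo holds 60% of Halcyon directly, and Juniper's stake falls to 13%.
Pablo holds 60% of Halcyon, so Pablo controls Halcyon.
Pablo did not control Halcyon before and does after, so the clause is triggered.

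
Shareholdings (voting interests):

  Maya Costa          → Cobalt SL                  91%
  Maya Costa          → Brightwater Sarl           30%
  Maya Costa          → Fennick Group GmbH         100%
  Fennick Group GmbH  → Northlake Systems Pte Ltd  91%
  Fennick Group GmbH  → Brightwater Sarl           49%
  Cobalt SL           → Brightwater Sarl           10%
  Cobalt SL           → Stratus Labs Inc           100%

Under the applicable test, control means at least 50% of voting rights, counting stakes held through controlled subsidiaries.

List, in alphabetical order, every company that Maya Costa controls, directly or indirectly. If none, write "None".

Maya holds 91% of Cobalt, so Maya controls Cobalt.
Maya holds 100% of Fennick, so Maya controls Fennick.
Fennick and Maya and Cobalt together hold 49% + 30% + 10% = 89% of Brightwater, so Maya controls Brightwater.
Cobalt holds 100% of Stratus, so Maya controls Stratus.
Fennick holds 91% of Northlake, so Maya controls Northlake.

Brightwater Sarl, Cobalt SL, Fennick Group GmbH, Northlake Systems Pte Ltd, Stratus Labs Inc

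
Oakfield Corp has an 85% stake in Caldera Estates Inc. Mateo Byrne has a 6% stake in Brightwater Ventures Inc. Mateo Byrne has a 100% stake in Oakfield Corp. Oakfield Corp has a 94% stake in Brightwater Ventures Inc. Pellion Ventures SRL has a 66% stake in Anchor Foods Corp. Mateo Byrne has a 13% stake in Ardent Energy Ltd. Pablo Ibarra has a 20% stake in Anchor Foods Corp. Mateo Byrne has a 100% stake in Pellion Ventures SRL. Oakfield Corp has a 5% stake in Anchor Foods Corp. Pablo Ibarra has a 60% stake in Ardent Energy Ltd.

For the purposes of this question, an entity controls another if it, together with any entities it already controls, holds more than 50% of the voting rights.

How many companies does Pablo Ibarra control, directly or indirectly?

1

Pablo holds 60% of Ardent, so Pablo controls Ardent.
No other company's threshold is met.
Pablo controls 1 company.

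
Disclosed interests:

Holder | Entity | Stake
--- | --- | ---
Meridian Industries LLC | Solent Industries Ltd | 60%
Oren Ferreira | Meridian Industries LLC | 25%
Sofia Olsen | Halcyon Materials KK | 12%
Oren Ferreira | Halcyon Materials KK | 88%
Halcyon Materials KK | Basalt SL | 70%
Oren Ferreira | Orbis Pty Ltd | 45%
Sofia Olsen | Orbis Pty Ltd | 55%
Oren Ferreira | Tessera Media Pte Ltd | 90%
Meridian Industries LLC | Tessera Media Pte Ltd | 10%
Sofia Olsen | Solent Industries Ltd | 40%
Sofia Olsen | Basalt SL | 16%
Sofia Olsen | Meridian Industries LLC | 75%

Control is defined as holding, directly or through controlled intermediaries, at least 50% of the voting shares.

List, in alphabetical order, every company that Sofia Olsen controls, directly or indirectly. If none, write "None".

Meridian Industries LLC, Orbis Pty Ltd, Solent Industries Ltd

Sofia holds 55% of Orbis, so Sofia controls Orbis.
Sofia holds 75% of Meridian, so Sofia controls Meridian.
Meridian and Sofia together hold 60% + 40% = 100% of Solent, so Sofia controls Solent.
No other company's threshold is met.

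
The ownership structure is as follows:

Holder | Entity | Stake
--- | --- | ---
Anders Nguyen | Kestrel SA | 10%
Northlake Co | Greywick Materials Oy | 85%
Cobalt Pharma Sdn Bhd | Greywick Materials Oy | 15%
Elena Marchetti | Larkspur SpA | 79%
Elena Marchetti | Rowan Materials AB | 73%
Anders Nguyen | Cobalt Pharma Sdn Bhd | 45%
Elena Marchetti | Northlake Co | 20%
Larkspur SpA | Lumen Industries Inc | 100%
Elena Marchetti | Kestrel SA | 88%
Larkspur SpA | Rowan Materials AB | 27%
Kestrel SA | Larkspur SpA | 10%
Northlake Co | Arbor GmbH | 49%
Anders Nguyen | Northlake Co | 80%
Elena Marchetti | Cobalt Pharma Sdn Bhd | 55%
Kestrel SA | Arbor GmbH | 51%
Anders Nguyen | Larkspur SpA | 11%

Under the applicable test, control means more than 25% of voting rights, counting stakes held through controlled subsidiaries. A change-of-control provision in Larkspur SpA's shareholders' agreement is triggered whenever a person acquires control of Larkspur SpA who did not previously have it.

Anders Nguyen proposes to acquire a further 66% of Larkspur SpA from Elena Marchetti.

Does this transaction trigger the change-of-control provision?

The purchase adds only to Anders's holdings (Elena's stake shrinks), so Anders is the only person who could newly come to control Larkspur.
Anders holds 80% of Northlake, so Anders controls Northlake.
Anders holds 45% of Cobalt, so Anders controls Cobalt.
Northlake and Cobalt together hold 85% + 15% = 100% of Greywick, so Anders controls Greywick.
Northlake holds 49% of Arbor, so Anders controls Arbor.
In Larkspur, Anders's side holds only 11%, not > 25%.
So before the transaction, Anders does not control Larkspur.
After the purchase, Anders's direct stake in Larkspur rises to 11% + 66% = 77%, and Elena's stake falls to 13%.
Anders holds 77% of Larkspur, so Anders controls Larkspur.
Anders did not control Larkspur before and does after, so the clause is triggered.

Yes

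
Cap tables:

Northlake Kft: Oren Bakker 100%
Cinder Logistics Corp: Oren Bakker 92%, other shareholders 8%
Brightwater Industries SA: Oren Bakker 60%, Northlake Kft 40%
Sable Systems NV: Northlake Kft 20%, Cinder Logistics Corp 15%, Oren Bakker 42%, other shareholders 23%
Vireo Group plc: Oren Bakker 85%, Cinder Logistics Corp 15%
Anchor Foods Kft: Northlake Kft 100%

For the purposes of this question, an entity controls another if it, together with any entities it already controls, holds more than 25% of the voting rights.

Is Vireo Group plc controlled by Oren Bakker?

Yes

Oren holds 92% of Cinder, so Oren controls Cinder.
Oren and Cinder together hold 85% + 15% = 100% of Vireo, so Oren controls Vireo.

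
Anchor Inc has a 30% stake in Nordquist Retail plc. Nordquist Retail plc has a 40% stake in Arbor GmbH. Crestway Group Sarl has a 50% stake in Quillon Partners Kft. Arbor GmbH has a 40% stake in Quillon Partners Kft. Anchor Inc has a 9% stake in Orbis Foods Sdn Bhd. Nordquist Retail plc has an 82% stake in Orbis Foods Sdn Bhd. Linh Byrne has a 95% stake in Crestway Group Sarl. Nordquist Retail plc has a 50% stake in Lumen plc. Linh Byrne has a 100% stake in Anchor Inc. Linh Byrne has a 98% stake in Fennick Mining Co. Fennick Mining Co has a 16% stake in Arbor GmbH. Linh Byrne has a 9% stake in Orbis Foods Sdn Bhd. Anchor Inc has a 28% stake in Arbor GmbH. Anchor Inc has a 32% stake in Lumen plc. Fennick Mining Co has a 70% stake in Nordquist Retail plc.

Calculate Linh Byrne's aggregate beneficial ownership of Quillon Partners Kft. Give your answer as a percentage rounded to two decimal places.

Linh reaches Quillon along 5 paths.
Via Crestway: 95% × 50% = 47.5%.
Via Fennick → Arbor: 98% × 16% × 40% = 6.272%.
Via Anchor → Nordquist → Arbor: 100% × 30% × 40% × 40% = 4.8%.
Via Fennick → Nordquist → Arbor: 98% × 70% × 40% × 40% = 10.976%.
Via Anchor → Arbor: 100% × 28% × 40% = 11.2%.
Total: 47.5% + 6.272% + 4.8% + 10.976% + 11.2% = 80.748%.
Rounded: 80.75%.

80.75%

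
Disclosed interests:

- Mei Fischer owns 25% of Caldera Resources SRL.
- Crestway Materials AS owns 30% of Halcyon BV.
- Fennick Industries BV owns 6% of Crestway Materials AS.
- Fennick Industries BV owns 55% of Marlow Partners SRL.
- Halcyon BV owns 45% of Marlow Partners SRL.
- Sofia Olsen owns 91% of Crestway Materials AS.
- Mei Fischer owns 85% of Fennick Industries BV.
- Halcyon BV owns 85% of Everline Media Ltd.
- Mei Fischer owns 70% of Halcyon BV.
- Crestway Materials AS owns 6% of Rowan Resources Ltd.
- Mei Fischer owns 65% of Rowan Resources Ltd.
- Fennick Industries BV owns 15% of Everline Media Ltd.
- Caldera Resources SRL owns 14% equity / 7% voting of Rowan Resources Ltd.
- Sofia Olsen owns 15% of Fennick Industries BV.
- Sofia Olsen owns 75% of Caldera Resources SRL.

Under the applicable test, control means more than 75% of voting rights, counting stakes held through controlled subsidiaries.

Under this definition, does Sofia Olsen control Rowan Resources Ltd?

Sofia holds 91% of Crestway, so Sofia controls Crestway.
In Rowan, Sofia's side holds only 6%, not > 75%.
So Sofia does not control Rowan.

No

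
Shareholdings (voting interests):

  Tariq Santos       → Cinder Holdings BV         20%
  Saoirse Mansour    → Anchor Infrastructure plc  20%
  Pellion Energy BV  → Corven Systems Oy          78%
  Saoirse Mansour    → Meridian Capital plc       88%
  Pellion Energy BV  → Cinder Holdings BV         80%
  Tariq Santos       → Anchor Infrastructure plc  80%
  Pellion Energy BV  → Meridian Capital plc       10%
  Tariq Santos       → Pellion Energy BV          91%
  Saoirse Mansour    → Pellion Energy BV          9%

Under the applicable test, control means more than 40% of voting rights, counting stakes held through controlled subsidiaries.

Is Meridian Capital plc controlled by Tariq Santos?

No

Tariq holds 91% of Pellion, so Tariq controls Pellion.
Tariq holds 80% of Anchor, so Tariq controls Anchor.
Pellion and Tariq together hold 80% + 20% = 100% of Cinder, so Tariq controls Cinder.
Pellion holds 78% of Corven, so Tariq controls Corven.
In Meridian, Tariq's side holds only 10%, not > 40%.
So Tariq does not control Meridian.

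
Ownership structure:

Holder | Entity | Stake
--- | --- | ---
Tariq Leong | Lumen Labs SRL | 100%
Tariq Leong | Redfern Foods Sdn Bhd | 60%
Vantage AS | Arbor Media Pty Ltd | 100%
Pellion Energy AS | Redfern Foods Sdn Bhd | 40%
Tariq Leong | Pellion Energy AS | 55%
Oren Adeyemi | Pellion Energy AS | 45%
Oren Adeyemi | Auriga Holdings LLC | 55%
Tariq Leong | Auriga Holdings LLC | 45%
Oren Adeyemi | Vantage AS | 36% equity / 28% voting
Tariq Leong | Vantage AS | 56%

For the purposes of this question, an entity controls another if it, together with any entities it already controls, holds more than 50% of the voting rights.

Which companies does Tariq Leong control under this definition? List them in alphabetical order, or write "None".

Tariq holds 55% of Pellion, so Tariq controls Pellion.
Tariq holds 56% of Vantage, so Tariq controls Vantage.
Tariq holds 100% of Lumen, so Tariq controls Lumen.
Pellion and Tariq together hold 40% + 60% = 100% of Redfern, so Tariq controls Redfern.
Vantage holds 100% of Arbor, so Tariq controls Arbor.
No other company's threshold is met.

Arbor Media Pty Ltd, Lumen Labs SRL, Pellion Energy AS, Redfern Foods Sdn Bhd, Vantage AS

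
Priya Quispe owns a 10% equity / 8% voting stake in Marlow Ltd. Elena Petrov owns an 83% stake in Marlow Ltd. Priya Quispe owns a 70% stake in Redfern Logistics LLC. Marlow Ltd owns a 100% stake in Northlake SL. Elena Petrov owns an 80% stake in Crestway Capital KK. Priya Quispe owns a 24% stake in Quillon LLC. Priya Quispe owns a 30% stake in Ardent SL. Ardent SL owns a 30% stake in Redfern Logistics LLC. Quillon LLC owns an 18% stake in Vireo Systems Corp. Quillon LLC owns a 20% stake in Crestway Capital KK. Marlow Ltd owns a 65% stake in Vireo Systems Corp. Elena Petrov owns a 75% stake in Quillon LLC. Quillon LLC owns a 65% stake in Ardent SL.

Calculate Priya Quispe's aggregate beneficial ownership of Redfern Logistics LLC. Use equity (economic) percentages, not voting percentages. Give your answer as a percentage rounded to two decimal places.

83.68%

Priya reaches Redfern along 3 paths.
Via Ardent: 30% × 30% = 9%.
Via Quillon → Ardent: 24% × 65% × 30% = 4.68%.
Direct stake: 70% = 70%.
Total: 9% + 4.68% + 70% = 83.68%.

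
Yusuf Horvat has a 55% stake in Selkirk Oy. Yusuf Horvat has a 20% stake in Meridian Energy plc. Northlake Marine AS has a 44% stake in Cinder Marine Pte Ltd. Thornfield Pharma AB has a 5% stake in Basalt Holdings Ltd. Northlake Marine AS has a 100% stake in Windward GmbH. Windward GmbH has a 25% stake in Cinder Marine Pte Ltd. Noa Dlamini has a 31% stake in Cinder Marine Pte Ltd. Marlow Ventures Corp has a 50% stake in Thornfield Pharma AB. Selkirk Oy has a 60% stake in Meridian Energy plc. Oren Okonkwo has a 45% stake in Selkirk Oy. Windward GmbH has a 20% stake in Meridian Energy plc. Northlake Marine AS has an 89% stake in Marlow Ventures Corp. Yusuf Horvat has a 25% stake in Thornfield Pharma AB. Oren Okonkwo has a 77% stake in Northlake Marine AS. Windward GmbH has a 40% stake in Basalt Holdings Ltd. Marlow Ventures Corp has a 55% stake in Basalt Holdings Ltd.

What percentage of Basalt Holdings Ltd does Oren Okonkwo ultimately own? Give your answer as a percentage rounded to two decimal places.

70.20%

Oren reaches Basalt along 3 paths.
Via Northlake → Windward: 77% × 100% × 40% = 30.8%.
Via Northlake → Marlow: 77% × 89% × 55% = 37.6915%.
Via Northlake → Marlow → Thornfield: 77% × 89% × 50% × 5% = 1.71325%.
Total: 30.8% + 37.6915% + 1.71325% = 70.20475%.
Rounded: 70.20%.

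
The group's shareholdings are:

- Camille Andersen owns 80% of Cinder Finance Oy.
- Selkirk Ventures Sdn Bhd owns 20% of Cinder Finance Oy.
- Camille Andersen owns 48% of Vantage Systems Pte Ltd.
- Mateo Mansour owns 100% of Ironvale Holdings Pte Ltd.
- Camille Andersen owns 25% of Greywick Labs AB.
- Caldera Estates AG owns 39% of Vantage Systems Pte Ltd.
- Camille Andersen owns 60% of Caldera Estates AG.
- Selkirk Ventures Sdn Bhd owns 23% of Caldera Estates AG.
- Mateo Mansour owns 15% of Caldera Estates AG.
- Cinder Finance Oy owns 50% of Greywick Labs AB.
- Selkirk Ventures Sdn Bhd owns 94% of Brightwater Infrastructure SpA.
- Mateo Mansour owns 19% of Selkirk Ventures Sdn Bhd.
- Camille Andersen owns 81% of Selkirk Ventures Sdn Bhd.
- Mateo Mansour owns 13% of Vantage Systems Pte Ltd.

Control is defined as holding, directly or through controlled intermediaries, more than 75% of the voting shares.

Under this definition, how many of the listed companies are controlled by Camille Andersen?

5

Camille holds 81% of Selkirk, so Camille controls Selkirk.
Selkirk and Camille together hold 20% + 80% = 100% of Cinder, so Camille controls Cinder.
Selkirk holds 94% of Brightwater, so Camille controls Brightwater.
Selkirk and Camille together hold 23% + 60% = 83% of Caldera, so Camille controls Caldera.
Camille and Caldera together hold 48% + 39% = 87% of Vantage, so Camille controls Vantage.
No other company's threshold is met.
Camille controls 5 companies.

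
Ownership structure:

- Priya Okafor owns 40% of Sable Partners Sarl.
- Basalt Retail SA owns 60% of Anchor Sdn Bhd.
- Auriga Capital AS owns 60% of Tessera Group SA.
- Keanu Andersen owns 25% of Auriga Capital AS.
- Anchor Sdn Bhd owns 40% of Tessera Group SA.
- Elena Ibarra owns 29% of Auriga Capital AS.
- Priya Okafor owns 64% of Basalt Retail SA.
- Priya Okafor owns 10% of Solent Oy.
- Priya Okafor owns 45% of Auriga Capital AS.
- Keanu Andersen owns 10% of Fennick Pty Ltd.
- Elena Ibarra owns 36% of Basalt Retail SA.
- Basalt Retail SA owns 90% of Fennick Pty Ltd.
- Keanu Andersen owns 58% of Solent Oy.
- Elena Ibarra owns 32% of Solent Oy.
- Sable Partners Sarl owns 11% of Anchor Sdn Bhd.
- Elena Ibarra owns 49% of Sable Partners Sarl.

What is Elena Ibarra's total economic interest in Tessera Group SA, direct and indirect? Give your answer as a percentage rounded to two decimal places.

28.20%

Elena reaches Tessera along 3 paths.
Via Basalt → Anchor: 36% × 60% × 40% = 8.64%.
Via Sable → Anchor: 49% × 11% × 40% = 2.156%.
Via Auriga: 29% × 60% = 17.4%.
Total: 8.64% + 2.156% + 17.4% = 28.196%.
Rounded: 28.20%.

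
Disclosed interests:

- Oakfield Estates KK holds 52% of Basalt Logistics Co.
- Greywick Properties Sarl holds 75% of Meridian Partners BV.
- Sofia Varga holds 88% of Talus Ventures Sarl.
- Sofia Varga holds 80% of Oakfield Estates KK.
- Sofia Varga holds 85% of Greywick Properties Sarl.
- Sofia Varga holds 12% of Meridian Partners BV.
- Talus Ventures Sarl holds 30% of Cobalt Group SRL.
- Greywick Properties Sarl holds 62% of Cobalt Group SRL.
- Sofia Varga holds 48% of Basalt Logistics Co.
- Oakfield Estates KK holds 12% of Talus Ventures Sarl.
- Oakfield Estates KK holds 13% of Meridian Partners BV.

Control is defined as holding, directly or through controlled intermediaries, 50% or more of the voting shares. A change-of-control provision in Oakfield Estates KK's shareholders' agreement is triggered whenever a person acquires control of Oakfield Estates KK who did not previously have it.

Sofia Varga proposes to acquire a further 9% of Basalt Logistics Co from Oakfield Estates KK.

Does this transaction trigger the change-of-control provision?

No

The purchase adds only to Sofia's holdings (Oakfield's stake shrinks), so Sofia is the only person who could newly come to control Oakfield.
Sofia holds 80% of Oakfield, so Sofia controls Oakfield.
So Sofia already controls Oakfield before the transaction.
After the purchase, Sofia's direct stake in Basalt rises to 48% + 9% = 57%, and Oakfield's stake falls to 43%.
Sofia controlled Oakfield already, so this is not a new person acquiring control; every other person's position is unchanged or reduced.
No new person acquires control, so the clause is not triggered.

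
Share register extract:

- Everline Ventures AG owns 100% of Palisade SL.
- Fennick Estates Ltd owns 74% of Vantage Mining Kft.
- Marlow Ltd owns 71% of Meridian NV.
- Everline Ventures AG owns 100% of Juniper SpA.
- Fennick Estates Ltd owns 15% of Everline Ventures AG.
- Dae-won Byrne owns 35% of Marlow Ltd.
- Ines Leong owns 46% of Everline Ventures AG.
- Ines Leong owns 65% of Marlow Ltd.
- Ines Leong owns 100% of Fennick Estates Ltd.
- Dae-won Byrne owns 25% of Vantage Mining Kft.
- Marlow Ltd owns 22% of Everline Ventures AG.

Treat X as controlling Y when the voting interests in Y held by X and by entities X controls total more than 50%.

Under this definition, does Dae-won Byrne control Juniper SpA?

No

Dae-won's largest direct stake is 35% in Marlow, which does not meet the threshold, so Dae-won controls no company.
Neither Dae-won nor any entity Dae-won controls holds any voting interest in Juniper.
So Dae-won does not control Juniper.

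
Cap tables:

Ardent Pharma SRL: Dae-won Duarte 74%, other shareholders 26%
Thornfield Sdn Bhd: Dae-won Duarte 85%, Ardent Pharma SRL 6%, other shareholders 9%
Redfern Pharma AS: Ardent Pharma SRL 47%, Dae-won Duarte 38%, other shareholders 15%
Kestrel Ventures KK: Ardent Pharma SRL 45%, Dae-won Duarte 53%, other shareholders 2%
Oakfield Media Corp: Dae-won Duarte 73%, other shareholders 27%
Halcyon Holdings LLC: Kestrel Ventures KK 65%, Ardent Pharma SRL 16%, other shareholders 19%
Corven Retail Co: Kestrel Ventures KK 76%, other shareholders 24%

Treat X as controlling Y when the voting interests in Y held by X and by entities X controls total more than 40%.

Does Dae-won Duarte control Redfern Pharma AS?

Yes

Dae-won holds 74% of Ardent, so Dae-won controls Ardent.
Ardent and Dae-won together hold 47% + 38% = 85% of Redfern, so Dae-won controls Redfern.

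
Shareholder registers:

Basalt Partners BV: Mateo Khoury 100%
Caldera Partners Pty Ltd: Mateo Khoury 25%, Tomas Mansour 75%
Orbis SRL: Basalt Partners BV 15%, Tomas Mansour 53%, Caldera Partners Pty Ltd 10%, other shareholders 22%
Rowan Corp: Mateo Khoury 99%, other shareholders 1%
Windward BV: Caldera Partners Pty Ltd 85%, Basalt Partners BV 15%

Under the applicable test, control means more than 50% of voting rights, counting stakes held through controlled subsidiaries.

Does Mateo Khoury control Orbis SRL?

Mateo holds 100% of Basalt, so Mateo controls Basalt.
Mateo holds 99% of Rowan, so Mateo controls Rowan.
In Orbis, Mateo's side holds only 15%, not > 50%.
So Mateo does not control Orbis.

No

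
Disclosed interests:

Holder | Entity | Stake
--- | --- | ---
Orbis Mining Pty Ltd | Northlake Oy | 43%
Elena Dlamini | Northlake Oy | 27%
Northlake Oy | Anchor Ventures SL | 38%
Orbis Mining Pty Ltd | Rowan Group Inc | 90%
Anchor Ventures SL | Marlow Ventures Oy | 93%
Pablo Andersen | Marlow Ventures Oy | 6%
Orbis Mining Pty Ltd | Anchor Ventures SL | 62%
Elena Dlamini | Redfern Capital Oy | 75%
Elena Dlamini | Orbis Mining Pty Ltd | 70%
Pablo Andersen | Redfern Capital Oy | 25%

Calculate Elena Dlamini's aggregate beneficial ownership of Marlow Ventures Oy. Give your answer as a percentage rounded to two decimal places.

Elena reaches Marlow along 3 paths.
Via Orbis → Anchor: 70% × 62% × 93% = 40.362%.
Via Orbis → Northlake → Anchor: 70% × 43% × 38% × 93% = 10.63734%.
Via Northlake → Anchor: 27% × 38% × 93% = 9.5418%.
Total: 40.362% + 10.63734% + 9.5418% = 60.54114%.
Rounded: 60.54%.

60.54%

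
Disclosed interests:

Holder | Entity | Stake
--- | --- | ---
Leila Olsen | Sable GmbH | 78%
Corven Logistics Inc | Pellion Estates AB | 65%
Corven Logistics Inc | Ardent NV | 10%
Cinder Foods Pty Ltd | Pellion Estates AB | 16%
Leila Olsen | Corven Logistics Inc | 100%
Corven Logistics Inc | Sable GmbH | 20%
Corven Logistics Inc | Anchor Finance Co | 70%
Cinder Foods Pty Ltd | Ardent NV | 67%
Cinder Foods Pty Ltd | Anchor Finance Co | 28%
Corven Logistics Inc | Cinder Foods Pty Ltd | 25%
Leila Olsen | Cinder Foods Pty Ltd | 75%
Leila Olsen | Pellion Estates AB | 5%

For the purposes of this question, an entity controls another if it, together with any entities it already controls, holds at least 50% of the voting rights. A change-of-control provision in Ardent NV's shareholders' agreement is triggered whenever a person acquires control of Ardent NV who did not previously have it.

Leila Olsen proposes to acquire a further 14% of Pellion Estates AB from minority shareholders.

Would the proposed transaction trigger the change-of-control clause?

No

The purchase changes only Leila's holdings, so Leila is the only person who could newly come to control Ardent.
Leila holds 100% of Corven, so Leila controls Corven.
Corven and Leila together hold 25% + 75% = 100% of Cinder, so Leila controls Cinder.
Corven and Cinder together hold 10% + 67% = 77% of Ardent, so Leila controls Ardent.
So Leila already controls Ardent before the transaction.
After the purchase, Leila's direct stake in Pellion rises to 5% + 14% = 19%.
Leila controlled Ardent already, so this is not a new person acquiring control; every other person's position is unchanged or reduced.
No new person acquires control, so the clause is not triggered.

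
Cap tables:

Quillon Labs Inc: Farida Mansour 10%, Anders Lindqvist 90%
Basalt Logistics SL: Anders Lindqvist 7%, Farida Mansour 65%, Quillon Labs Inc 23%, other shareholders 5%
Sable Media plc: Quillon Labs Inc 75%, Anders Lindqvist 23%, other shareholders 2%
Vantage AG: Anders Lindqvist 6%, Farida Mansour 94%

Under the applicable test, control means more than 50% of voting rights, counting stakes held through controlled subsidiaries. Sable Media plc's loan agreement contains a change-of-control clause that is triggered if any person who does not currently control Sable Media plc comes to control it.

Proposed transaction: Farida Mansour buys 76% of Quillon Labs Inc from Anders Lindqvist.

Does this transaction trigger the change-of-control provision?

The purchase adds only to Farida's holdings (Anders's stake shrinks), so Farida is the only person who could newly come to control Sable.
Farida holds 65% of Basalt, so Farida controls Basalt.
Farida holds 94% of Vantage, so Farida controls Vantage.
Neither Farida nor any entity Farida controls holds any voting interest in Sable.
So before the transaction, Farida does not control Sable.
After the purchase, Farida's direct stake in Quillon rises to 10% + 76% = 86%, and Anders's stake falls to 14%.
Farida holds 86% of Quillon, so Farida controls Quillon.
Quillon holds 75% of Sable, so Farida controls Sable.
Farida did not control Sable before and does after, so the clause is triggered.

Yes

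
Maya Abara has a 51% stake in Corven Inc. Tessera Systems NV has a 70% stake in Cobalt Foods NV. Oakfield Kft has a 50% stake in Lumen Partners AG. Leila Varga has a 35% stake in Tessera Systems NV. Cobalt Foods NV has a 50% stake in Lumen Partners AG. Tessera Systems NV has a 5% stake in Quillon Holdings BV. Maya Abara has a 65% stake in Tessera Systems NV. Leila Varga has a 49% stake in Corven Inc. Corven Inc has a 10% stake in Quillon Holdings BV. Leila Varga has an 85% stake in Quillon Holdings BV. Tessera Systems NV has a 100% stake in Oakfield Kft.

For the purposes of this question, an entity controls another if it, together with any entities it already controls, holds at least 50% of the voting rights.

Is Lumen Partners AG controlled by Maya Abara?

Yes

Maya holds 65% of Tessera, so Maya controls Tessera.
Tessera holds 100% of Oakfield, so Maya controls Oakfield.
Tessera holds 70% of Cobalt, so Maya controls Cobalt.
Cobalt and Oakfield together hold 50% + 50% = 100% of Lumen, so Maya controls Lumen.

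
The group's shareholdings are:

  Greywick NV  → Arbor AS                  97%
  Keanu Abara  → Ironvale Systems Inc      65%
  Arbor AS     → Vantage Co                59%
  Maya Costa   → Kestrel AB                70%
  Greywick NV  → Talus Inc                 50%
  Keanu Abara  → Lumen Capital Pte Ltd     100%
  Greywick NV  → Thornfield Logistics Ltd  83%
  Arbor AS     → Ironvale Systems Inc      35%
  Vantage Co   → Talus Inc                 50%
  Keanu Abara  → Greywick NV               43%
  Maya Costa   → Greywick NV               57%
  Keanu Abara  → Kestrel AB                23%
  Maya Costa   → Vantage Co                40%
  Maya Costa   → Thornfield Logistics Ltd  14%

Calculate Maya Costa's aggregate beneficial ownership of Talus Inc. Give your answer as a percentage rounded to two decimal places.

64.81%

Maya reaches Talus along 3 paths.
Via Greywick → Arbor → Vantage: 57% × 97% × 59% × 50% = 16.31055%.
Via Vantage: 40% × 50% = 20%.
Via Greywick: 57% × 50% = 28.5%.
Total: 16.31055% + 20% + 28.5% = 64.81055%.
Rounded: 64.81%.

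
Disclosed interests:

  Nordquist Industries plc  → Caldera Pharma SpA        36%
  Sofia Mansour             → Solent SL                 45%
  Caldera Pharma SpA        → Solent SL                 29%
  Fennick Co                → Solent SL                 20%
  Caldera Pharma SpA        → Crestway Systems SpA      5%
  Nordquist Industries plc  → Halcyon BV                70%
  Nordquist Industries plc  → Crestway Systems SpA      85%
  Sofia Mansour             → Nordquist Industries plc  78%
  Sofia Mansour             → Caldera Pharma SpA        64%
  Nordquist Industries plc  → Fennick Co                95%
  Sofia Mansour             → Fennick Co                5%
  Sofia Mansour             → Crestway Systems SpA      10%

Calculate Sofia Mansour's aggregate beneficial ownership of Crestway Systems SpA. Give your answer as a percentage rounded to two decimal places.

80.90%

Sofia reaches Crestway along 4 paths.
Direct stake: 10% = 10%.
Via Nordquist: 78% × 85% = 66.3%.
Via Caldera: 64% × 5% = 3.2%.
Via Nordquist → Caldera: 78% × 36% × 5% = 1.404%.
Total: 10% + 66.3% + 3.2% + 1.404% = 80.904%.
Rounded: 80.90%.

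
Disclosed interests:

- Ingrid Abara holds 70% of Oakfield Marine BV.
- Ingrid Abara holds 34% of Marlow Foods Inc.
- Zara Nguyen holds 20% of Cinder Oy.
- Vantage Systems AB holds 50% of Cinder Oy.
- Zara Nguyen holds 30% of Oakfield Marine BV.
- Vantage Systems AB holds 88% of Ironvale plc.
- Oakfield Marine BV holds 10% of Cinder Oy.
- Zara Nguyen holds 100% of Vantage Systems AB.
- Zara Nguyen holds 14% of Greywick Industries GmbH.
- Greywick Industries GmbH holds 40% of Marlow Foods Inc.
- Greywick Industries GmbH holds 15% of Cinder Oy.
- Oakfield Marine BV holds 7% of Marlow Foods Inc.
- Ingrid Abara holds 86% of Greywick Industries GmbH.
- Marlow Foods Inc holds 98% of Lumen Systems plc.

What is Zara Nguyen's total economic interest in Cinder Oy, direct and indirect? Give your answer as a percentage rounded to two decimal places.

75.10%

Zara reaches Cinder along 4 paths.
Via Vantage: 100% × 50% = 50%.
Via Oakfield: 30% × 10% = 3%.
Direct stake: 20% = 20%.
Via Greywick: 14% × 15% = 2.1%.
Total: 50% + 3% + 20% + 2.1% = 75.1%.
Rounded: 75.10%.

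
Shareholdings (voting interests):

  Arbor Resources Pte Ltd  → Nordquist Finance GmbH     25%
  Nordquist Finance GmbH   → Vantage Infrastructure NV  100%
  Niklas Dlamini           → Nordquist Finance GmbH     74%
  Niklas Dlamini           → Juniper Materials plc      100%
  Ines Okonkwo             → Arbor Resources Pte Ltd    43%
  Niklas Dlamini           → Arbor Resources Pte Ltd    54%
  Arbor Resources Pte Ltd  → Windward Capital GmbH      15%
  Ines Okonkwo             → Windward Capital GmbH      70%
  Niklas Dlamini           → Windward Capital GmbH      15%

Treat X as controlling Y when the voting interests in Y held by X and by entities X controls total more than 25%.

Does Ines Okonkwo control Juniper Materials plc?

Ines holds 43% of Arbor, so Ines controls Arbor.
Ines and Arbor together hold 70% + 15% = 85% of Windward, so Ines controls Windward.
Neither Ines nor any entity Ines controls holds any voting interest in Juniper.
So Ines does not control Juniper.

No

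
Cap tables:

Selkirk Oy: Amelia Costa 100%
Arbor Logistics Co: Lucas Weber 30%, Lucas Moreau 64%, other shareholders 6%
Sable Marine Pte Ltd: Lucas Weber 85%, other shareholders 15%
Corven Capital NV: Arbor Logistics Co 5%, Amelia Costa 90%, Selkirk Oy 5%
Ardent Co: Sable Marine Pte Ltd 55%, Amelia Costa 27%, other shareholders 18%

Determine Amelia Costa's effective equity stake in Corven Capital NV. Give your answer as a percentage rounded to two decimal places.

Amelia reaches Corven along 2 paths.
Direct stake: 90% = 90%.
Via Selkirk: 100% × 5% = 5%.
Total: 90% + 5% = 95%.
Rounded: 95.00%.

95.00%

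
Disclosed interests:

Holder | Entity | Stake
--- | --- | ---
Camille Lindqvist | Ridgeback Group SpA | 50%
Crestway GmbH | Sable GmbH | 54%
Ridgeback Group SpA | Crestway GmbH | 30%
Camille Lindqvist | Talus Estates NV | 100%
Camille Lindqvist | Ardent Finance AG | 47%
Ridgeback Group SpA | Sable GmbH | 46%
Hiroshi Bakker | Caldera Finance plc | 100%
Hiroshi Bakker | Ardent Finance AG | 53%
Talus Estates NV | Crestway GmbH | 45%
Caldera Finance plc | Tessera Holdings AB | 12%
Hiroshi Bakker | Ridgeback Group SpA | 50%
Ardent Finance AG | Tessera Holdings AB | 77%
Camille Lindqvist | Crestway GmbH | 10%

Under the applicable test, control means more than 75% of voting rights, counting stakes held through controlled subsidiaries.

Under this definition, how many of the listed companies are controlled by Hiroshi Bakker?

Hiroshi holds 100% of Caldera, so Hiroshi controls Caldera.
No other company's threshold is met.
Hiroshi controls 1 company.

1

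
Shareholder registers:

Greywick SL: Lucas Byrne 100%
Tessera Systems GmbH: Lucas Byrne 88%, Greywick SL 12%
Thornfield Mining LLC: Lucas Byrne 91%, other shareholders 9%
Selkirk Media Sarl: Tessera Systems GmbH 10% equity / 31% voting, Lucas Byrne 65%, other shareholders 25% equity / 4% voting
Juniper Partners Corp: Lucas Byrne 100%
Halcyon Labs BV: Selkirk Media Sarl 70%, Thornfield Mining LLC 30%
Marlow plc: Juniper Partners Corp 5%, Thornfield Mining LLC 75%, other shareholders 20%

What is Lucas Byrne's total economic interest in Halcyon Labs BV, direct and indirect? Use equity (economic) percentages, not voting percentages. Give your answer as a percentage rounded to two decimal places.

Lucas reaches Halcyon along 4 paths.
Via Tessera → Selkirk: 88% × 10% × 70% = 6.16%.
Via Greywick → Tessera → Selkirk: 100% × 12% × 10% × 70% = 0.84%.
Via Selkirk: 65% × 70% = 45.5%.
Via Thornfield: 91% × 30% = 27.3%.
Total: 6.16% + 0.84% + 45.5% + 27.3% = 79.8%.
Rounded: 79.80%.

79.80%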